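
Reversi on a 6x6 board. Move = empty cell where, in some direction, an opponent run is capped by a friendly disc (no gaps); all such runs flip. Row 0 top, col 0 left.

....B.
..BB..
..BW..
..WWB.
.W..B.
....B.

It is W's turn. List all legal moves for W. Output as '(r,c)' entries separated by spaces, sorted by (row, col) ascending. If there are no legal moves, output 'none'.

Answer: (0,1) (0,2) (0,3) (1,1) (2,1) (3,5) (4,5) (5,5)

Derivation:
(0,1): flips 1 -> legal
(0,2): flips 2 -> legal
(0,3): flips 1 -> legal
(0,5): no bracket -> illegal
(1,1): flips 1 -> legal
(1,4): no bracket -> illegal
(1,5): no bracket -> illegal
(2,1): flips 1 -> legal
(2,4): no bracket -> illegal
(2,5): no bracket -> illegal
(3,1): no bracket -> illegal
(3,5): flips 1 -> legal
(4,3): no bracket -> illegal
(4,5): flips 1 -> legal
(5,3): no bracket -> illegal
(5,5): flips 1 -> legal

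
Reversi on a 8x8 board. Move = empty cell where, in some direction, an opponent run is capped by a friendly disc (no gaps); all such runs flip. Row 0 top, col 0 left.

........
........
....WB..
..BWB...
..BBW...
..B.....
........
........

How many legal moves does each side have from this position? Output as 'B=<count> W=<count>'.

Answer: B=5 W=6

Derivation:
-- B to move --
(1,3): no bracket -> illegal
(1,4): flips 1 -> legal
(1,5): flips 2 -> legal
(2,2): no bracket -> illegal
(2,3): flips 2 -> legal
(3,5): no bracket -> illegal
(4,5): flips 1 -> legal
(5,3): no bracket -> illegal
(5,4): flips 1 -> legal
(5,5): no bracket -> illegal
B mobility = 5
-- W to move --
(1,4): no bracket -> illegal
(1,5): no bracket -> illegal
(1,6): no bracket -> illegal
(2,1): no bracket -> illegal
(2,2): no bracket -> illegal
(2,3): no bracket -> illegal
(2,6): flips 1 -> legal
(3,1): flips 1 -> legal
(3,5): flips 1 -> legal
(3,6): no bracket -> illegal
(4,1): flips 2 -> legal
(4,5): no bracket -> illegal
(5,1): flips 1 -> legal
(5,3): flips 1 -> legal
(5,4): no bracket -> illegal
(6,1): no bracket -> illegal
(6,2): no bracket -> illegal
(6,3): no bracket -> illegal
W mobility = 6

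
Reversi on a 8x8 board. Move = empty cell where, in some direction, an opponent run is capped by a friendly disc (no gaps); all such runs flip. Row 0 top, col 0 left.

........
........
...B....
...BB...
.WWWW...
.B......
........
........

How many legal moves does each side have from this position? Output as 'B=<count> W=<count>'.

-- B to move --
(3,0): no bracket -> illegal
(3,1): flips 1 -> legal
(3,2): no bracket -> illegal
(3,5): no bracket -> illegal
(4,0): no bracket -> illegal
(4,5): no bracket -> illegal
(5,0): no bracket -> illegal
(5,2): flips 1 -> legal
(5,3): flips 1 -> legal
(5,4): flips 1 -> legal
(5,5): flips 1 -> legal
B mobility = 5
-- W to move --
(1,2): no bracket -> illegal
(1,3): flips 2 -> legal
(1,4): no bracket -> illegal
(2,2): flips 1 -> legal
(2,4): flips 2 -> legal
(2,5): flips 1 -> legal
(3,2): no bracket -> illegal
(3,5): no bracket -> illegal
(4,0): no bracket -> illegal
(4,5): no bracket -> illegal
(5,0): no bracket -> illegal
(5,2): no bracket -> illegal
(6,0): flips 1 -> legal
(6,1): flips 1 -> legal
(6,2): no bracket -> illegal
W mobility = 6

Answer: B=5 W=6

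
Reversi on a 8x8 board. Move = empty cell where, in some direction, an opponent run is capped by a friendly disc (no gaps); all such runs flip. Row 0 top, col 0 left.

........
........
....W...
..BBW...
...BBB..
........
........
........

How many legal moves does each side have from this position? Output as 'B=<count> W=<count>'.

Answer: B=5 W=5

Derivation:
-- B to move --
(1,3): no bracket -> illegal
(1,4): flips 2 -> legal
(1,5): flips 1 -> legal
(2,3): flips 1 -> legal
(2,5): flips 1 -> legal
(3,5): flips 1 -> legal
B mobility = 5
-- W to move --
(2,1): no bracket -> illegal
(2,2): no bracket -> illegal
(2,3): no bracket -> illegal
(3,1): flips 2 -> legal
(3,5): no bracket -> illegal
(3,6): no bracket -> illegal
(4,1): no bracket -> illegal
(4,2): flips 1 -> legal
(4,6): no bracket -> illegal
(5,2): flips 1 -> legal
(5,3): no bracket -> illegal
(5,4): flips 1 -> legal
(5,5): no bracket -> illegal
(5,6): flips 1 -> legal
W mobility = 5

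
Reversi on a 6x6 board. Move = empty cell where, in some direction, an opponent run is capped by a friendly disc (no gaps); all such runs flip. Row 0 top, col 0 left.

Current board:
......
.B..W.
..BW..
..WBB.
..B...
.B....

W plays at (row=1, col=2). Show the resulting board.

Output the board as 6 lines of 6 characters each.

Answer: ......
.BW.W.
..WW..
..WBB.
..B...
.B....

Derivation:
Place W at (1,2); scan 8 dirs for brackets.
Dir NW: first cell '.' (not opp) -> no flip
Dir N: first cell '.' (not opp) -> no flip
Dir NE: first cell '.' (not opp) -> no flip
Dir W: opp run (1,1), next='.' -> no flip
Dir E: first cell '.' (not opp) -> no flip
Dir SW: first cell '.' (not opp) -> no flip
Dir S: opp run (2,2) capped by W -> flip
Dir SE: first cell 'W' (not opp) -> no flip
All flips: (2,2)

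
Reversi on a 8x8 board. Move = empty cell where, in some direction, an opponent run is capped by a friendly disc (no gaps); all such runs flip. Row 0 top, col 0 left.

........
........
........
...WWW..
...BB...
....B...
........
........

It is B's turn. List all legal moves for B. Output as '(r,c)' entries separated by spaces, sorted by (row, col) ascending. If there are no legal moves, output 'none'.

Answer: (2,2) (2,3) (2,4) (2,5) (2,6)

Derivation:
(2,2): flips 1 -> legal
(2,3): flips 1 -> legal
(2,4): flips 1 -> legal
(2,5): flips 1 -> legal
(2,6): flips 1 -> legal
(3,2): no bracket -> illegal
(3,6): no bracket -> illegal
(4,2): no bracket -> illegal
(4,5): no bracket -> illegal
(4,6): no bracket -> illegal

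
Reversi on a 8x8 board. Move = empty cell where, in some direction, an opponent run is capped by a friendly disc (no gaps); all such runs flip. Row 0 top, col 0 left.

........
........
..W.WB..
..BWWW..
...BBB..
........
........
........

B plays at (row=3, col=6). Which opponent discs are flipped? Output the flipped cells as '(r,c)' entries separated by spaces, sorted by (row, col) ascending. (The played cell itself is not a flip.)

Dir NW: first cell 'B' (not opp) -> no flip
Dir N: first cell '.' (not opp) -> no flip
Dir NE: first cell '.' (not opp) -> no flip
Dir W: opp run (3,5) (3,4) (3,3) capped by B -> flip
Dir E: first cell '.' (not opp) -> no flip
Dir SW: first cell 'B' (not opp) -> no flip
Dir S: first cell '.' (not opp) -> no flip
Dir SE: first cell '.' (not opp) -> no flip

Answer: (3,3) (3,4) (3,5)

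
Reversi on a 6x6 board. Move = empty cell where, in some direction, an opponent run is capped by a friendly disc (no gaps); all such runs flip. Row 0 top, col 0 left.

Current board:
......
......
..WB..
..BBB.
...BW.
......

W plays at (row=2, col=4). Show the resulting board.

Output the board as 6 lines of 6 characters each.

Place W at (2,4); scan 8 dirs for brackets.
Dir NW: first cell '.' (not opp) -> no flip
Dir N: first cell '.' (not opp) -> no flip
Dir NE: first cell '.' (not opp) -> no flip
Dir W: opp run (2,3) capped by W -> flip
Dir E: first cell '.' (not opp) -> no flip
Dir SW: opp run (3,3), next='.' -> no flip
Dir S: opp run (3,4) capped by W -> flip
Dir SE: first cell '.' (not opp) -> no flip
All flips: (2,3) (3,4)

Answer: ......
......
..WWW.
..BBW.
...BW.
......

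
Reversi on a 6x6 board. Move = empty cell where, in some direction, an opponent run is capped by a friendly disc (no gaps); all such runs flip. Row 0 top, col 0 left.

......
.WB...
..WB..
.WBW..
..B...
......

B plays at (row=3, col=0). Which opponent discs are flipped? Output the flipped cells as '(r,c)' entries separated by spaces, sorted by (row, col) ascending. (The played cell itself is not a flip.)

Dir NW: edge -> no flip
Dir N: first cell '.' (not opp) -> no flip
Dir NE: first cell '.' (not opp) -> no flip
Dir W: edge -> no flip
Dir E: opp run (3,1) capped by B -> flip
Dir SW: edge -> no flip
Dir S: first cell '.' (not opp) -> no flip
Dir SE: first cell '.' (not opp) -> no flip

Answer: (3,1)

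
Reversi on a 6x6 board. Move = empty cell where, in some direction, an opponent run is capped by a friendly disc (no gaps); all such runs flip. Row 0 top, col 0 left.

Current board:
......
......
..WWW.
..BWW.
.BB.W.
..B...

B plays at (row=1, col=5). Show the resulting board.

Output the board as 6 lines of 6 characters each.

Answer: ......
.....B
..WWB.
..BBW.
.BB.W.
..B...

Derivation:
Place B at (1,5); scan 8 dirs for brackets.
Dir NW: first cell '.' (not opp) -> no flip
Dir N: first cell '.' (not opp) -> no flip
Dir NE: edge -> no flip
Dir W: first cell '.' (not opp) -> no flip
Dir E: edge -> no flip
Dir SW: opp run (2,4) (3,3) capped by B -> flip
Dir S: first cell '.' (not opp) -> no flip
Dir SE: edge -> no flip
All flips: (2,4) (3,3)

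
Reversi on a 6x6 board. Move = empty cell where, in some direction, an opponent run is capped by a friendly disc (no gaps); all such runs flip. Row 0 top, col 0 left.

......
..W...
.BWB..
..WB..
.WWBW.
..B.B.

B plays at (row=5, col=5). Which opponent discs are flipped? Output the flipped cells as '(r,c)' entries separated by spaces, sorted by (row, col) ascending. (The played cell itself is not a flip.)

Answer: (4,4)

Derivation:
Dir NW: opp run (4,4) capped by B -> flip
Dir N: first cell '.' (not opp) -> no flip
Dir NE: edge -> no flip
Dir W: first cell 'B' (not opp) -> no flip
Dir E: edge -> no flip
Dir SW: edge -> no flip
Dir S: edge -> no flip
Dir SE: edge -> no flip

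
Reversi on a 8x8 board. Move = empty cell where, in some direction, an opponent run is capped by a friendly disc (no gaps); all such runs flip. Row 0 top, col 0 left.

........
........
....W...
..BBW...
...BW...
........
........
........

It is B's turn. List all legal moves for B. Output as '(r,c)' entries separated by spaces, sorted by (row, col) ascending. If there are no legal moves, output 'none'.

(1,3): no bracket -> illegal
(1,4): no bracket -> illegal
(1,5): flips 1 -> legal
(2,3): no bracket -> illegal
(2,5): flips 1 -> legal
(3,5): flips 1 -> legal
(4,5): flips 1 -> legal
(5,3): no bracket -> illegal
(5,4): no bracket -> illegal
(5,5): flips 1 -> legal

Answer: (1,5) (2,5) (3,5) (4,5) (5,5)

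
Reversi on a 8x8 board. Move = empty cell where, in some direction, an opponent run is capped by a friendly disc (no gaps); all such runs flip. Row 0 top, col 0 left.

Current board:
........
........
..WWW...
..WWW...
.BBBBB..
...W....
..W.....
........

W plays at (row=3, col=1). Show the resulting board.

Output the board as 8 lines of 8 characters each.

Place W at (3,1); scan 8 dirs for brackets.
Dir NW: first cell '.' (not opp) -> no flip
Dir N: first cell '.' (not opp) -> no flip
Dir NE: first cell 'W' (not opp) -> no flip
Dir W: first cell '.' (not opp) -> no flip
Dir E: first cell 'W' (not opp) -> no flip
Dir SW: first cell '.' (not opp) -> no flip
Dir S: opp run (4,1), next='.' -> no flip
Dir SE: opp run (4,2) capped by W -> flip
All flips: (4,2)

Answer: ........
........
..WWW...
.WWWW...
.BWBBB..
...W....
..W.....
........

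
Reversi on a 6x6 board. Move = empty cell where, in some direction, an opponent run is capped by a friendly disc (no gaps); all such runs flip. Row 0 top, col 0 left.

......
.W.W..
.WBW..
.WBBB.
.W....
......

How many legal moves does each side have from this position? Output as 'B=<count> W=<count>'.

-- B to move --
(0,0): flips 1 -> legal
(0,1): no bracket -> illegal
(0,2): no bracket -> illegal
(0,3): flips 2 -> legal
(0,4): flips 1 -> legal
(1,0): flips 1 -> legal
(1,2): flips 1 -> legal
(1,4): flips 1 -> legal
(2,0): flips 1 -> legal
(2,4): flips 1 -> legal
(3,0): flips 1 -> legal
(4,0): flips 1 -> legal
(4,2): no bracket -> illegal
(5,0): flips 1 -> legal
(5,1): no bracket -> illegal
(5,2): no bracket -> illegal
B mobility = 11
-- W to move --
(1,2): no bracket -> illegal
(2,4): no bracket -> illegal
(2,5): no bracket -> illegal
(3,5): flips 3 -> legal
(4,2): no bracket -> illegal
(4,3): flips 2 -> legal
(4,4): flips 2 -> legal
(4,5): flips 1 -> legal
W mobility = 4

Answer: B=11 W=4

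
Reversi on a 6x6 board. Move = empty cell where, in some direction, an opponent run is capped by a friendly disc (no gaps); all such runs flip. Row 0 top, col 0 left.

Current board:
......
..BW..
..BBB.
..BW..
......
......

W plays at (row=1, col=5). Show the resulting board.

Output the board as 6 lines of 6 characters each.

Place W at (1,5); scan 8 dirs for brackets.
Dir NW: first cell '.' (not opp) -> no flip
Dir N: first cell '.' (not opp) -> no flip
Dir NE: edge -> no flip
Dir W: first cell '.' (not opp) -> no flip
Dir E: edge -> no flip
Dir SW: opp run (2,4) capped by W -> flip
Dir S: first cell '.' (not opp) -> no flip
Dir SE: edge -> no flip
All flips: (2,4)

Answer: ......
..BW.W
..BBW.
..BW..
......
......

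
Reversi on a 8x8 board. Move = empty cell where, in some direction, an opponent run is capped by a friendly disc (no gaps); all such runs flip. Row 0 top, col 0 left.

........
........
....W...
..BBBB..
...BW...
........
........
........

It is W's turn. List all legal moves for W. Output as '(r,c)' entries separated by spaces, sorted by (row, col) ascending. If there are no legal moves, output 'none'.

(2,1): no bracket -> illegal
(2,2): flips 1 -> legal
(2,3): no bracket -> illegal
(2,5): no bracket -> illegal
(2,6): flips 1 -> legal
(3,1): no bracket -> illegal
(3,6): no bracket -> illegal
(4,1): no bracket -> illegal
(4,2): flips 2 -> legal
(4,5): no bracket -> illegal
(4,6): flips 1 -> legal
(5,2): no bracket -> illegal
(5,3): no bracket -> illegal
(5,4): no bracket -> illegal

Answer: (2,2) (2,6) (4,2) (4,6)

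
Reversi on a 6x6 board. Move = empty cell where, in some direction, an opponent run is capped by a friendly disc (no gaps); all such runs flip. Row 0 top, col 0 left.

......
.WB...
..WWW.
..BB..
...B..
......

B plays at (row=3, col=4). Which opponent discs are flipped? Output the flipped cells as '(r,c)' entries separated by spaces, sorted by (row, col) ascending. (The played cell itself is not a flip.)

Dir NW: opp run (2,3) capped by B -> flip
Dir N: opp run (2,4), next='.' -> no flip
Dir NE: first cell '.' (not opp) -> no flip
Dir W: first cell 'B' (not opp) -> no flip
Dir E: first cell '.' (not opp) -> no flip
Dir SW: first cell 'B' (not opp) -> no flip
Dir S: first cell '.' (not opp) -> no flip
Dir SE: first cell '.' (not opp) -> no flip

Answer: (2,3)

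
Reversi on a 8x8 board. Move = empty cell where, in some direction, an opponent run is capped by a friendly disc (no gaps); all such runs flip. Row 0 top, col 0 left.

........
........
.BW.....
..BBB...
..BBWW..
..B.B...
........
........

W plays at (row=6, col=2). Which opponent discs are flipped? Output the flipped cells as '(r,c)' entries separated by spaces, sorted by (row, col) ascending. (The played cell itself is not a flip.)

Answer: (3,2) (4,2) (5,2)

Derivation:
Dir NW: first cell '.' (not opp) -> no flip
Dir N: opp run (5,2) (4,2) (3,2) capped by W -> flip
Dir NE: first cell '.' (not opp) -> no flip
Dir W: first cell '.' (not opp) -> no flip
Dir E: first cell '.' (not opp) -> no flip
Dir SW: first cell '.' (not opp) -> no flip
Dir S: first cell '.' (not opp) -> no flip
Dir SE: first cell '.' (not opp) -> no flip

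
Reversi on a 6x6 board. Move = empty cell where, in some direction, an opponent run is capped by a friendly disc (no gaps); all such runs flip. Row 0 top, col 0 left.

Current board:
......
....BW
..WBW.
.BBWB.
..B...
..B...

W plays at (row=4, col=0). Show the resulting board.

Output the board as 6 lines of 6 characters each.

Answer: ......
....BW
..WBW.
.WBWB.
W.B...
..B...

Derivation:
Place W at (4,0); scan 8 dirs for brackets.
Dir NW: edge -> no flip
Dir N: first cell '.' (not opp) -> no flip
Dir NE: opp run (3,1) capped by W -> flip
Dir W: edge -> no flip
Dir E: first cell '.' (not opp) -> no flip
Dir SW: edge -> no flip
Dir S: first cell '.' (not opp) -> no flip
Dir SE: first cell '.' (not opp) -> no flip
All flips: (3,1)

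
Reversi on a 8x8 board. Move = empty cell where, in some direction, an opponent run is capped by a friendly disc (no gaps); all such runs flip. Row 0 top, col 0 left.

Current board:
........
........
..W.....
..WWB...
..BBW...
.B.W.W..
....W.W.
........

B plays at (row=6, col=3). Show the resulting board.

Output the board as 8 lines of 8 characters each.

Answer: ........
........
..W.....
..WWB...
..BBW...
.B.B.W..
...BW.W.
........

Derivation:
Place B at (6,3); scan 8 dirs for brackets.
Dir NW: first cell '.' (not opp) -> no flip
Dir N: opp run (5,3) capped by B -> flip
Dir NE: first cell '.' (not opp) -> no flip
Dir W: first cell '.' (not opp) -> no flip
Dir E: opp run (6,4), next='.' -> no flip
Dir SW: first cell '.' (not opp) -> no flip
Dir S: first cell '.' (not opp) -> no flip
Dir SE: first cell '.' (not opp) -> no flip
All flips: (5,3)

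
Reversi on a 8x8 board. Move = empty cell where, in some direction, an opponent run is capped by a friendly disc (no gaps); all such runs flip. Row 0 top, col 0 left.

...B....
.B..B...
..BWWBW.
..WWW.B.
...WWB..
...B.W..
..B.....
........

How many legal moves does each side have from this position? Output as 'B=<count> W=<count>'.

Answer: B=11 W=11

Derivation:
-- B to move --
(1,2): flips 2 -> legal
(1,3): flips 3 -> legal
(1,5): no bracket -> illegal
(1,6): flips 1 -> legal
(1,7): no bracket -> illegal
(2,1): no bracket -> illegal
(2,7): flips 1 -> legal
(3,1): no bracket -> illegal
(3,5): flips 1 -> legal
(3,7): no bracket -> illegal
(4,1): flips 2 -> legal
(4,2): flips 3 -> legal
(4,6): no bracket -> illegal
(5,2): flips 2 -> legal
(5,4): flips 3 -> legal
(5,6): no bracket -> illegal
(6,4): no bracket -> illegal
(6,5): flips 1 -> legal
(6,6): flips 3 -> legal
B mobility = 11
-- W to move --
(0,0): flips 2 -> legal
(0,1): no bracket -> illegal
(0,2): no bracket -> illegal
(0,4): flips 1 -> legal
(0,5): flips 1 -> legal
(1,0): no bracket -> illegal
(1,2): flips 1 -> legal
(1,3): no bracket -> illegal
(1,5): no bracket -> illegal
(1,6): flips 1 -> legal
(2,0): no bracket -> illegal
(2,1): flips 1 -> legal
(2,7): no bracket -> illegal
(3,1): no bracket -> illegal
(3,5): flips 1 -> legal
(3,7): no bracket -> illegal
(4,2): no bracket -> illegal
(4,6): flips 2 -> legal
(4,7): no bracket -> illegal
(5,1): no bracket -> illegal
(5,2): no bracket -> illegal
(5,4): no bracket -> illegal
(5,6): flips 1 -> legal
(6,1): no bracket -> illegal
(6,3): flips 1 -> legal
(6,4): no bracket -> illegal
(7,1): flips 2 -> legal
(7,2): no bracket -> illegal
(7,3): no bracket -> illegal
W mobility = 11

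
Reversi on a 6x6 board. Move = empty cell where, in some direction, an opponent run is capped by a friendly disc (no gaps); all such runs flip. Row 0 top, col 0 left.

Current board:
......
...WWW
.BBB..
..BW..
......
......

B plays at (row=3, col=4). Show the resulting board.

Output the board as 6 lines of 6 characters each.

Answer: ......
...WWW
.BBB..
..BBB.
......
......

Derivation:
Place B at (3,4); scan 8 dirs for brackets.
Dir NW: first cell 'B' (not opp) -> no flip
Dir N: first cell '.' (not opp) -> no flip
Dir NE: first cell '.' (not opp) -> no flip
Dir W: opp run (3,3) capped by B -> flip
Dir E: first cell '.' (not opp) -> no flip
Dir SW: first cell '.' (not opp) -> no flip
Dir S: first cell '.' (not opp) -> no flip
Dir SE: first cell '.' (not opp) -> no flip
All flips: (3,3)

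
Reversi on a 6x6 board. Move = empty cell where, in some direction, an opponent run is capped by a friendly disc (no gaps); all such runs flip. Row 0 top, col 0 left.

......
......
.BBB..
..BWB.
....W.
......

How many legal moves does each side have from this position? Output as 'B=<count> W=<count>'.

Answer: B=3 W=5

Derivation:
-- B to move --
(2,4): no bracket -> illegal
(3,5): no bracket -> illegal
(4,2): no bracket -> illegal
(4,3): flips 1 -> legal
(4,5): no bracket -> illegal
(5,3): no bracket -> illegal
(5,4): flips 1 -> legal
(5,5): flips 2 -> legal
B mobility = 3
-- W to move --
(1,0): no bracket -> illegal
(1,1): flips 1 -> legal
(1,2): no bracket -> illegal
(1,3): flips 1 -> legal
(1,4): no bracket -> illegal
(2,0): no bracket -> illegal
(2,4): flips 1 -> legal
(2,5): no bracket -> illegal
(3,0): no bracket -> illegal
(3,1): flips 1 -> legal
(3,5): flips 1 -> legal
(4,1): no bracket -> illegal
(4,2): no bracket -> illegal
(4,3): no bracket -> illegal
(4,5): no bracket -> illegal
W mobility = 5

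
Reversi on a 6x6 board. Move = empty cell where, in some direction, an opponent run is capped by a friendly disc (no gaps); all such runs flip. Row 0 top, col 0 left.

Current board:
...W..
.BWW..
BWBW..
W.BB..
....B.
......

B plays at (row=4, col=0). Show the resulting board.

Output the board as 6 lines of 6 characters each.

Place B at (4,0); scan 8 dirs for brackets.
Dir NW: edge -> no flip
Dir N: opp run (3,0) capped by B -> flip
Dir NE: first cell '.' (not opp) -> no flip
Dir W: edge -> no flip
Dir E: first cell '.' (not opp) -> no flip
Dir SW: edge -> no flip
Dir S: first cell '.' (not opp) -> no flip
Dir SE: first cell '.' (not opp) -> no flip
All flips: (3,0)

Answer: ...W..
.BWW..
BWBW..
B.BB..
B...B.
......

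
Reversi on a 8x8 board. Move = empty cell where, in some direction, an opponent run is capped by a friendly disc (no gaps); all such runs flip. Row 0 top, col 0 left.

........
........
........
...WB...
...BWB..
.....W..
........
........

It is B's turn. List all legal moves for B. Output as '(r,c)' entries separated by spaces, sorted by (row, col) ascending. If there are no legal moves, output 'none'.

(2,2): no bracket -> illegal
(2,3): flips 1 -> legal
(2,4): no bracket -> illegal
(3,2): flips 1 -> legal
(3,5): no bracket -> illegal
(4,2): no bracket -> illegal
(4,6): no bracket -> illegal
(5,3): no bracket -> illegal
(5,4): flips 1 -> legal
(5,6): no bracket -> illegal
(6,4): no bracket -> illegal
(6,5): flips 1 -> legal
(6,6): no bracket -> illegal

Answer: (2,3) (3,2) (5,4) (6,5)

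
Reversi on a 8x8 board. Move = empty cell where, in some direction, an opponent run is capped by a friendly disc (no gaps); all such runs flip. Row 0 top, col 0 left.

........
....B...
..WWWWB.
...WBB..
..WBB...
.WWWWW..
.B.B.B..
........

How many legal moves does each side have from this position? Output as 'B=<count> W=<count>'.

Answer: B=13 W=16

Derivation:
-- B to move --
(1,1): flips 2 -> legal
(1,2): flips 1 -> legal
(1,3): flips 3 -> legal
(1,5): flips 1 -> legal
(1,6): flips 1 -> legal
(2,1): flips 4 -> legal
(3,1): no bracket -> illegal
(3,2): flips 2 -> legal
(3,6): flips 1 -> legal
(4,0): no bracket -> illegal
(4,1): flips 3 -> legal
(4,5): flips 2 -> legal
(4,6): no bracket -> illegal
(5,0): no bracket -> illegal
(5,6): no bracket -> illegal
(6,0): no bracket -> illegal
(6,2): flips 1 -> legal
(6,4): flips 1 -> legal
(6,6): flips 1 -> legal
B mobility = 13
-- W to move --
(0,3): flips 1 -> legal
(0,4): flips 1 -> legal
(0,5): flips 1 -> legal
(1,3): no bracket -> illegal
(1,5): no bracket -> illegal
(1,6): no bracket -> illegal
(1,7): flips 3 -> legal
(2,7): flips 1 -> legal
(3,2): flips 1 -> legal
(3,6): flips 2 -> legal
(3,7): no bracket -> illegal
(4,5): flips 4 -> legal
(4,6): flips 1 -> legal
(5,0): no bracket -> illegal
(5,6): no bracket -> illegal
(6,0): no bracket -> illegal
(6,2): no bracket -> illegal
(6,4): no bracket -> illegal
(6,6): no bracket -> illegal
(7,0): flips 1 -> legal
(7,1): flips 1 -> legal
(7,2): flips 1 -> legal
(7,3): flips 1 -> legal
(7,4): flips 1 -> legal
(7,5): flips 1 -> legal
(7,6): flips 1 -> legal
W mobility = 16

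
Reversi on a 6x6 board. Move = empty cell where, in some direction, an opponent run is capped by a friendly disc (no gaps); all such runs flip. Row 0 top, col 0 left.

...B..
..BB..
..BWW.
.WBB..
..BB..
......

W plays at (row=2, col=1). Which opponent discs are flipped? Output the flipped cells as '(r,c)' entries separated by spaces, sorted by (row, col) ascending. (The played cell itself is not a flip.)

Dir NW: first cell '.' (not opp) -> no flip
Dir N: first cell '.' (not opp) -> no flip
Dir NE: opp run (1,2) (0,3), next=edge -> no flip
Dir W: first cell '.' (not opp) -> no flip
Dir E: opp run (2,2) capped by W -> flip
Dir SW: first cell '.' (not opp) -> no flip
Dir S: first cell 'W' (not opp) -> no flip
Dir SE: opp run (3,2) (4,3), next='.' -> no flip

Answer: (2,2)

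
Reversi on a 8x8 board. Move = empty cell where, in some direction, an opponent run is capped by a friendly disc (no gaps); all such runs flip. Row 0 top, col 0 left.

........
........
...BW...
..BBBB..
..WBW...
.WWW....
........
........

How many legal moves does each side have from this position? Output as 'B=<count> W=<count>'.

-- B to move --
(1,3): flips 1 -> legal
(1,4): flips 1 -> legal
(1,5): flips 1 -> legal
(2,5): flips 1 -> legal
(3,1): no bracket -> illegal
(4,0): no bracket -> illegal
(4,1): flips 1 -> legal
(4,5): flips 1 -> legal
(5,0): no bracket -> illegal
(5,4): flips 1 -> legal
(5,5): flips 1 -> legal
(6,0): flips 2 -> legal
(6,1): flips 1 -> legal
(6,2): flips 4 -> legal
(6,3): flips 1 -> legal
(6,4): no bracket -> illegal
B mobility = 12
-- W to move --
(1,2): no bracket -> illegal
(1,3): flips 3 -> legal
(1,4): no bracket -> illegal
(2,1): no bracket -> illegal
(2,2): flips 3 -> legal
(2,5): flips 2 -> legal
(2,6): flips 1 -> legal
(3,1): no bracket -> illegal
(3,6): no bracket -> illegal
(4,1): no bracket -> illegal
(4,5): no bracket -> illegal
(4,6): flips 1 -> legal
(5,4): no bracket -> illegal
W mobility = 5

Answer: B=12 W=5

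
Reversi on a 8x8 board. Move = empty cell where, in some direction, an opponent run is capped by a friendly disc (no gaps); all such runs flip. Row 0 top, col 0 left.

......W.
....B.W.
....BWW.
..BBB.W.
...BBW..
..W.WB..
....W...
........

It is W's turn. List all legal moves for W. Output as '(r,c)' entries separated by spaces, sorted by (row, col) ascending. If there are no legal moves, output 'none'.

(0,3): flips 1 -> legal
(0,4): flips 4 -> legal
(0,5): no bracket -> illegal
(1,3): no bracket -> illegal
(1,5): no bracket -> illegal
(2,1): flips 2 -> legal
(2,2): no bracket -> illegal
(2,3): flips 2 -> legal
(3,1): no bracket -> illegal
(3,5): no bracket -> illegal
(4,1): no bracket -> illegal
(4,2): flips 2 -> legal
(4,6): flips 1 -> legal
(5,3): no bracket -> illegal
(5,6): flips 1 -> legal
(6,5): flips 1 -> legal
(6,6): no bracket -> illegal

Answer: (0,3) (0,4) (2,1) (2,3) (4,2) (4,6) (5,6) (6,5)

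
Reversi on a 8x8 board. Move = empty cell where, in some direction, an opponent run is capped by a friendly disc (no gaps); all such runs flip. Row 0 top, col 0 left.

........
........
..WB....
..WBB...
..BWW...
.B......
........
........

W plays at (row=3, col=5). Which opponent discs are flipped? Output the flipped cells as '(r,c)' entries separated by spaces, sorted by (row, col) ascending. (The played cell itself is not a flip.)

Dir NW: first cell '.' (not opp) -> no flip
Dir N: first cell '.' (not opp) -> no flip
Dir NE: first cell '.' (not opp) -> no flip
Dir W: opp run (3,4) (3,3) capped by W -> flip
Dir E: first cell '.' (not opp) -> no flip
Dir SW: first cell 'W' (not opp) -> no flip
Dir S: first cell '.' (not opp) -> no flip
Dir SE: first cell '.' (not opp) -> no flip

Answer: (3,3) (3,4)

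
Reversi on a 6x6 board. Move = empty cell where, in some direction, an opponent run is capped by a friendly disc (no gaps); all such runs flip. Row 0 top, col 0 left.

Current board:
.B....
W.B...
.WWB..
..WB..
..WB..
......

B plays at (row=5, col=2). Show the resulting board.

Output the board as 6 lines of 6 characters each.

Answer: .B....
W.B...
.WBB..
..BB..
..BB..
..B...

Derivation:
Place B at (5,2); scan 8 dirs for brackets.
Dir NW: first cell '.' (not opp) -> no flip
Dir N: opp run (4,2) (3,2) (2,2) capped by B -> flip
Dir NE: first cell 'B' (not opp) -> no flip
Dir W: first cell '.' (not opp) -> no flip
Dir E: first cell '.' (not opp) -> no flip
Dir SW: edge -> no flip
Dir S: edge -> no flip
Dir SE: edge -> no flip
All flips: (2,2) (3,2) (4,2)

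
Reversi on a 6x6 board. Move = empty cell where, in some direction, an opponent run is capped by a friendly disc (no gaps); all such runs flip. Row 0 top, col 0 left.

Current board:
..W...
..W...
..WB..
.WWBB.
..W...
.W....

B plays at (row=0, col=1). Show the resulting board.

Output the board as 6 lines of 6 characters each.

Place B at (0,1); scan 8 dirs for brackets.
Dir NW: edge -> no flip
Dir N: edge -> no flip
Dir NE: edge -> no flip
Dir W: first cell '.' (not opp) -> no flip
Dir E: opp run (0,2), next='.' -> no flip
Dir SW: first cell '.' (not opp) -> no flip
Dir S: first cell '.' (not opp) -> no flip
Dir SE: opp run (1,2) capped by B -> flip
All flips: (1,2)

Answer: .BW...
..B...
..WB..
.WWBB.
..W...
.W....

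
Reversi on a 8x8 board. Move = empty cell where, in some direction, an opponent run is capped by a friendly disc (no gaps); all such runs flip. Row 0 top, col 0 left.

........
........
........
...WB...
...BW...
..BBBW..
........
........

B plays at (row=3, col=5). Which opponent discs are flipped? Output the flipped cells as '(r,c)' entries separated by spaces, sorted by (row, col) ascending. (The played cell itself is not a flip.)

Answer: (4,4)

Derivation:
Dir NW: first cell '.' (not opp) -> no flip
Dir N: first cell '.' (not opp) -> no flip
Dir NE: first cell '.' (not opp) -> no flip
Dir W: first cell 'B' (not opp) -> no flip
Dir E: first cell '.' (not opp) -> no flip
Dir SW: opp run (4,4) capped by B -> flip
Dir S: first cell '.' (not opp) -> no flip
Dir SE: first cell '.' (not opp) -> no flip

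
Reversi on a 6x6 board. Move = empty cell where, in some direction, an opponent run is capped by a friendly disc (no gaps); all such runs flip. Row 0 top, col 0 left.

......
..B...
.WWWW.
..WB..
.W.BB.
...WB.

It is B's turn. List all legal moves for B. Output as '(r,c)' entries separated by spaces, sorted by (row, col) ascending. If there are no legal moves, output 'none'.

(1,0): flips 2 -> legal
(1,1): flips 1 -> legal
(1,3): flips 1 -> legal
(1,4): no bracket -> illegal
(1,5): flips 1 -> legal
(2,0): no bracket -> illegal
(2,5): no bracket -> illegal
(3,0): flips 1 -> legal
(3,1): flips 1 -> legal
(3,4): flips 1 -> legal
(3,5): no bracket -> illegal
(4,0): no bracket -> illegal
(4,2): flips 2 -> legal
(5,0): no bracket -> illegal
(5,1): no bracket -> illegal
(5,2): flips 1 -> legal

Answer: (1,0) (1,1) (1,3) (1,5) (3,0) (3,1) (3,4) (4,2) (5,2)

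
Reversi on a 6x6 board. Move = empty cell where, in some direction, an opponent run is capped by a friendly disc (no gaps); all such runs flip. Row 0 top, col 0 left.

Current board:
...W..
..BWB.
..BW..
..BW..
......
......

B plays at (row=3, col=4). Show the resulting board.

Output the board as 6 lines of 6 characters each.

Place B at (3,4); scan 8 dirs for brackets.
Dir NW: opp run (2,3) capped by B -> flip
Dir N: first cell '.' (not opp) -> no flip
Dir NE: first cell '.' (not opp) -> no flip
Dir W: opp run (3,3) capped by B -> flip
Dir E: first cell '.' (not opp) -> no flip
Dir SW: first cell '.' (not opp) -> no flip
Dir S: first cell '.' (not opp) -> no flip
Dir SE: first cell '.' (not opp) -> no flip
All flips: (2,3) (3,3)

Answer: ...W..
..BWB.
..BB..
..BBB.
......
......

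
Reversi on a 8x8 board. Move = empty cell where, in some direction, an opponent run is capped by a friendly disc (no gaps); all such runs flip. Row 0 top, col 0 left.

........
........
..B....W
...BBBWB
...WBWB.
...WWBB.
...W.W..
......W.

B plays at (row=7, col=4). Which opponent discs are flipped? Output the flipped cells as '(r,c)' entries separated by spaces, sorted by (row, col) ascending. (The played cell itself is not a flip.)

Answer: (6,5)

Derivation:
Dir NW: opp run (6,3), next='.' -> no flip
Dir N: first cell '.' (not opp) -> no flip
Dir NE: opp run (6,5) capped by B -> flip
Dir W: first cell '.' (not opp) -> no flip
Dir E: first cell '.' (not opp) -> no flip
Dir SW: edge -> no flip
Dir S: edge -> no flip
Dir SE: edge -> no flip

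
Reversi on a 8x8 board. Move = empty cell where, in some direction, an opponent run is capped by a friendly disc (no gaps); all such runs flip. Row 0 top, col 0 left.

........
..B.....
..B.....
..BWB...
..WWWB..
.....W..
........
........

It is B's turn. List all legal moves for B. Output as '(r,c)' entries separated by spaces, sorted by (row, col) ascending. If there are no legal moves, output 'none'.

(2,3): no bracket -> illegal
(2,4): no bracket -> illegal
(3,1): no bracket -> illegal
(3,5): no bracket -> illegal
(4,1): flips 3 -> legal
(4,6): no bracket -> illegal
(5,1): no bracket -> illegal
(5,2): flips 2 -> legal
(5,3): no bracket -> illegal
(5,4): flips 2 -> legal
(5,6): no bracket -> illegal
(6,4): no bracket -> illegal
(6,5): flips 1 -> legal
(6,6): flips 3 -> legal

Answer: (4,1) (5,2) (5,4) (6,5) (6,6)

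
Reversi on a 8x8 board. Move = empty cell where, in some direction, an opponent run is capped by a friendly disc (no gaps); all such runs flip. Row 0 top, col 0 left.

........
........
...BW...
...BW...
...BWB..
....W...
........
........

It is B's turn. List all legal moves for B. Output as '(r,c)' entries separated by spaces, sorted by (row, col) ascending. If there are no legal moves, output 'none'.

(1,3): no bracket -> illegal
(1,4): no bracket -> illegal
(1,5): flips 1 -> legal
(2,5): flips 2 -> legal
(3,5): flips 1 -> legal
(5,3): no bracket -> illegal
(5,5): flips 1 -> legal
(6,3): flips 1 -> legal
(6,4): no bracket -> illegal
(6,5): flips 1 -> legal

Answer: (1,5) (2,5) (3,5) (5,5) (6,3) (6,5)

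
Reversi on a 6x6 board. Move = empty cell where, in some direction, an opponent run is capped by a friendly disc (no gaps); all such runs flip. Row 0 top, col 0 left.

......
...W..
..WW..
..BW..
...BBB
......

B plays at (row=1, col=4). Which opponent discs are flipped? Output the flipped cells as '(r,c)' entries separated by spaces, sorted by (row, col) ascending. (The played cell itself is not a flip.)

Answer: (2,3)

Derivation:
Dir NW: first cell '.' (not opp) -> no flip
Dir N: first cell '.' (not opp) -> no flip
Dir NE: first cell '.' (not opp) -> no flip
Dir W: opp run (1,3), next='.' -> no flip
Dir E: first cell '.' (not opp) -> no flip
Dir SW: opp run (2,3) capped by B -> flip
Dir S: first cell '.' (not opp) -> no flip
Dir SE: first cell '.' (not opp) -> no flip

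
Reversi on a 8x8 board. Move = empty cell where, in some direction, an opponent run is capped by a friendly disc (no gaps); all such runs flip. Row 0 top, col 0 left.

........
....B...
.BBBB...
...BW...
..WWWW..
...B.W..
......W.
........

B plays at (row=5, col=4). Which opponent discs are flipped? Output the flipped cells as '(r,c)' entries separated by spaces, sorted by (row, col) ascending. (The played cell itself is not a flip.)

Answer: (3,4) (4,4)

Derivation:
Dir NW: opp run (4,3), next='.' -> no flip
Dir N: opp run (4,4) (3,4) capped by B -> flip
Dir NE: opp run (4,5), next='.' -> no flip
Dir W: first cell 'B' (not opp) -> no flip
Dir E: opp run (5,5), next='.' -> no flip
Dir SW: first cell '.' (not opp) -> no flip
Dir S: first cell '.' (not opp) -> no flip
Dir SE: first cell '.' (not opp) -> no flip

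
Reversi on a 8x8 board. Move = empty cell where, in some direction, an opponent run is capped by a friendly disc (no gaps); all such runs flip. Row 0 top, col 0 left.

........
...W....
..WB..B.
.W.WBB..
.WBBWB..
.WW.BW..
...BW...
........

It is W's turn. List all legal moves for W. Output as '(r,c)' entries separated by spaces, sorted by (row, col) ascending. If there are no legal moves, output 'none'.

Answer: (1,7) (2,4) (2,5) (3,2) (3,6) (4,6) (5,3) (6,2) (7,4)

Derivation:
(1,2): no bracket -> illegal
(1,4): no bracket -> illegal
(1,5): no bracket -> illegal
(1,6): no bracket -> illegal
(1,7): flips 2 -> legal
(2,4): flips 2 -> legal
(2,5): flips 4 -> legal
(2,7): no bracket -> illegal
(3,2): flips 1 -> legal
(3,6): flips 2 -> legal
(3,7): no bracket -> illegal
(4,6): flips 1 -> legal
(5,3): flips 3 -> legal
(5,6): no bracket -> illegal
(6,2): flips 1 -> legal
(6,5): no bracket -> illegal
(7,2): no bracket -> illegal
(7,3): no bracket -> illegal
(7,4): flips 1 -> legal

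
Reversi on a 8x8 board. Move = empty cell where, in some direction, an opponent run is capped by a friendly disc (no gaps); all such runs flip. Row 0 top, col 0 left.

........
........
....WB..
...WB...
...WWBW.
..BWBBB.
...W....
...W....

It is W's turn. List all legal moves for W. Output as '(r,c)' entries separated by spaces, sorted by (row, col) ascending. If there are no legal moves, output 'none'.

Answer: (1,6) (2,6) (3,5) (3,6) (4,1) (5,1) (5,7) (6,1) (6,4) (6,5) (6,6)

Derivation:
(1,4): no bracket -> illegal
(1,5): no bracket -> illegal
(1,6): flips 2 -> legal
(2,3): no bracket -> illegal
(2,6): flips 1 -> legal
(3,5): flips 1 -> legal
(3,6): flips 2 -> legal
(4,1): flips 1 -> legal
(4,2): no bracket -> illegal
(4,7): no bracket -> illegal
(5,1): flips 1 -> legal
(5,7): flips 3 -> legal
(6,1): flips 1 -> legal
(6,2): no bracket -> illegal
(6,4): flips 2 -> legal
(6,5): flips 1 -> legal
(6,6): flips 2 -> legal
(6,7): no bracket -> illegal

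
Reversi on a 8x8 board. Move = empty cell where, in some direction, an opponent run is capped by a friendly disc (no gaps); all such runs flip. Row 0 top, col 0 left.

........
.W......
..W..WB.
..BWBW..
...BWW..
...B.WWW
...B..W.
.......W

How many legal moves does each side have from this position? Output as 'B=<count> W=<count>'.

Answer: B=8 W=9

Derivation:
-- B to move --
(0,0): no bracket -> illegal
(0,1): no bracket -> illegal
(0,2): no bracket -> illegal
(1,0): no bracket -> illegal
(1,2): flips 1 -> legal
(1,3): no bracket -> illegal
(1,4): no bracket -> illegal
(1,5): no bracket -> illegal
(1,6): flips 1 -> legal
(2,0): no bracket -> illegal
(2,1): no bracket -> illegal
(2,3): flips 1 -> legal
(2,4): flips 1 -> legal
(3,1): no bracket -> illegal
(3,6): flips 1 -> legal
(4,2): no bracket -> illegal
(4,6): flips 2 -> legal
(4,7): no bracket -> illegal
(5,4): flips 1 -> legal
(6,4): no bracket -> illegal
(6,5): no bracket -> illegal
(6,7): flips 2 -> legal
(7,5): no bracket -> illegal
(7,6): no bracket -> illegal
B mobility = 8
-- W to move --
(1,5): no bracket -> illegal
(1,6): no bracket -> illegal
(1,7): flips 1 -> legal
(2,1): no bracket -> illegal
(2,3): flips 1 -> legal
(2,4): flips 1 -> legal
(2,7): flips 1 -> legal
(3,1): flips 1 -> legal
(3,6): no bracket -> illegal
(3,7): no bracket -> illegal
(4,1): no bracket -> illegal
(4,2): flips 2 -> legal
(5,2): flips 2 -> legal
(5,4): no bracket -> illegal
(6,2): flips 1 -> legal
(6,4): no bracket -> illegal
(7,2): no bracket -> illegal
(7,3): flips 3 -> legal
(7,4): no bracket -> illegal
W mobility = 9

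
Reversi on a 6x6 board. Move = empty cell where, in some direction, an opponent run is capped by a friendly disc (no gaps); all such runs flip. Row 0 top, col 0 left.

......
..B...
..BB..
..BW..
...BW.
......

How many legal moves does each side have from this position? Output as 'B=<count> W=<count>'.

-- B to move --
(2,4): no bracket -> illegal
(3,4): flips 1 -> legal
(3,5): no bracket -> illegal
(4,2): no bracket -> illegal
(4,5): flips 1 -> legal
(5,3): no bracket -> illegal
(5,4): no bracket -> illegal
(5,5): flips 2 -> legal
B mobility = 3
-- W to move --
(0,1): no bracket -> illegal
(0,2): no bracket -> illegal
(0,3): no bracket -> illegal
(1,1): flips 1 -> legal
(1,3): flips 1 -> legal
(1,4): no bracket -> illegal
(2,1): no bracket -> illegal
(2,4): no bracket -> illegal
(3,1): flips 1 -> legal
(3,4): no bracket -> illegal
(4,1): no bracket -> illegal
(4,2): flips 1 -> legal
(5,2): no bracket -> illegal
(5,3): flips 1 -> legal
(5,4): no bracket -> illegal
W mobility = 5

Answer: B=3 W=5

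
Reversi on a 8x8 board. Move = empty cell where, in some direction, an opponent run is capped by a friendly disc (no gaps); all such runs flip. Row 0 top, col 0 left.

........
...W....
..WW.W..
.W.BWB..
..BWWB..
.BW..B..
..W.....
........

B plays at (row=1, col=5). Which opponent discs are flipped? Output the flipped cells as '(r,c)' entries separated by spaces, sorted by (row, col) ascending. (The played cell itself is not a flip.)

Dir NW: first cell '.' (not opp) -> no flip
Dir N: first cell '.' (not opp) -> no flip
Dir NE: first cell '.' (not opp) -> no flip
Dir W: first cell '.' (not opp) -> no flip
Dir E: first cell '.' (not opp) -> no flip
Dir SW: first cell '.' (not opp) -> no flip
Dir S: opp run (2,5) capped by B -> flip
Dir SE: first cell '.' (not opp) -> no flip

Answer: (2,5)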